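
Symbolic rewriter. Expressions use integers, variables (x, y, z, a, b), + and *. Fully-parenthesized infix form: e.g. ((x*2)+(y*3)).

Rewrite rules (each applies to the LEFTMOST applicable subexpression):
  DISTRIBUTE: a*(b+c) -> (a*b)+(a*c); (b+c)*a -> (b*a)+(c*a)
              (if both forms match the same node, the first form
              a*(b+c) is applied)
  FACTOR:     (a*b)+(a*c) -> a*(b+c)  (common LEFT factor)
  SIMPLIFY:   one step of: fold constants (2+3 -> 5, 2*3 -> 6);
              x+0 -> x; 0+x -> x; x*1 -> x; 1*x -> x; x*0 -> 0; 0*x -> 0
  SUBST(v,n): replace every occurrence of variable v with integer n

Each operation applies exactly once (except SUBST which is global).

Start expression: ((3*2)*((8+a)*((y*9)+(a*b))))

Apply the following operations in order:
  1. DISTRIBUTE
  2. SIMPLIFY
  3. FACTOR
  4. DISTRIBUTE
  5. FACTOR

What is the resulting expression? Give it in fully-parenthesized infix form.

Answer: (6*((8+a)*((y*9)+(a*b))))

Derivation:
Start: ((3*2)*((8+a)*((y*9)+(a*b))))
Apply DISTRIBUTE at R (target: ((8+a)*((y*9)+(a*b)))): ((3*2)*((8+a)*((y*9)+(a*b)))) -> ((3*2)*(((8+a)*(y*9))+((8+a)*(a*b))))
Apply SIMPLIFY at L (target: (3*2)): ((3*2)*(((8+a)*(y*9))+((8+a)*(a*b)))) -> (6*(((8+a)*(y*9))+((8+a)*(a*b))))
Apply FACTOR at R (target: (((8+a)*(y*9))+((8+a)*(a*b)))): (6*(((8+a)*(y*9))+((8+a)*(a*b)))) -> (6*((8+a)*((y*9)+(a*b))))
Apply DISTRIBUTE at R (target: ((8+a)*((y*9)+(a*b)))): (6*((8+a)*((y*9)+(a*b)))) -> (6*(((8+a)*(y*9))+((8+a)*(a*b))))
Apply FACTOR at R (target: (((8+a)*(y*9))+((8+a)*(a*b)))): (6*(((8+a)*(y*9))+((8+a)*(a*b)))) -> (6*((8+a)*((y*9)+(a*b))))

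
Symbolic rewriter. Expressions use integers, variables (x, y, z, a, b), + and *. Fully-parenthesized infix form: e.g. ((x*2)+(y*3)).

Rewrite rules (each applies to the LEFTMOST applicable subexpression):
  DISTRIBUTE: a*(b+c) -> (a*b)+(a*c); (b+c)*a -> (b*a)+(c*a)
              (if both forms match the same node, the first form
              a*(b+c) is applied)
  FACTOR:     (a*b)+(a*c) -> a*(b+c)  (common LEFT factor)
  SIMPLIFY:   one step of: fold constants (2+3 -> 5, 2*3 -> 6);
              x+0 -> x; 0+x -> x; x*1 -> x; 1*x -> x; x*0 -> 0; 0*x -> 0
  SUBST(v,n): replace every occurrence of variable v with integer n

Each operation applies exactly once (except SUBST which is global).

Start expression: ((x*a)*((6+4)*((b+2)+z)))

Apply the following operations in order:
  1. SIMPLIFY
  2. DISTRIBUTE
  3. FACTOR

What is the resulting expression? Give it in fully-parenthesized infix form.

Answer: ((x*a)*(10*((b+2)+z)))

Derivation:
Start: ((x*a)*((6+4)*((b+2)+z)))
Apply SIMPLIFY at RL (target: (6+4)): ((x*a)*((6+4)*((b+2)+z))) -> ((x*a)*(10*((b+2)+z)))
Apply DISTRIBUTE at R (target: (10*((b+2)+z))): ((x*a)*(10*((b+2)+z))) -> ((x*a)*((10*(b+2))+(10*z)))
Apply FACTOR at R (target: ((10*(b+2))+(10*z))): ((x*a)*((10*(b+2))+(10*z))) -> ((x*a)*(10*((b+2)+z)))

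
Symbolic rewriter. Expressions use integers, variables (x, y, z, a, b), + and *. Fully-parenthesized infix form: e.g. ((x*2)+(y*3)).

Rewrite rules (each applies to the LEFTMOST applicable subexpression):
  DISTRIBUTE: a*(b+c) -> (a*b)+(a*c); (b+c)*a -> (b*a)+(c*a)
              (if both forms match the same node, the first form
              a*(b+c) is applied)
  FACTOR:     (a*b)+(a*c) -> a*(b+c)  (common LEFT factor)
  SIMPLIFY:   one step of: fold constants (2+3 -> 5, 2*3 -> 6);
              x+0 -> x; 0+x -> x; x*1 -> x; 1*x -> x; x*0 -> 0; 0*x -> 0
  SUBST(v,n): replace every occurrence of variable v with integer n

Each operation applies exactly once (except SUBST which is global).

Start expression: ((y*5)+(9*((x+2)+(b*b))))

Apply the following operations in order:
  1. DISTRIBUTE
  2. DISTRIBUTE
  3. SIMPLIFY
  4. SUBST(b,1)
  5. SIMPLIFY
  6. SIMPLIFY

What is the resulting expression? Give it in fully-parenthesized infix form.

Answer: ((y*5)+(((9*x)+18)+9))

Derivation:
Start: ((y*5)+(9*((x+2)+(b*b))))
Apply DISTRIBUTE at R (target: (9*((x+2)+(b*b)))): ((y*5)+(9*((x+2)+(b*b)))) -> ((y*5)+((9*(x+2))+(9*(b*b))))
Apply DISTRIBUTE at RL (target: (9*(x+2))): ((y*5)+((9*(x+2))+(9*(b*b)))) -> ((y*5)+(((9*x)+(9*2))+(9*(b*b))))
Apply SIMPLIFY at RLR (target: (9*2)): ((y*5)+(((9*x)+(9*2))+(9*(b*b)))) -> ((y*5)+(((9*x)+18)+(9*(b*b))))
Apply SUBST(b,1): ((y*5)+(((9*x)+18)+(9*(b*b)))) -> ((y*5)+(((9*x)+18)+(9*(1*1))))
Apply SIMPLIFY at RRR (target: (1*1)): ((y*5)+(((9*x)+18)+(9*(1*1)))) -> ((y*5)+(((9*x)+18)+(9*1)))
Apply SIMPLIFY at RR (target: (9*1)): ((y*5)+(((9*x)+18)+(9*1))) -> ((y*5)+(((9*x)+18)+9))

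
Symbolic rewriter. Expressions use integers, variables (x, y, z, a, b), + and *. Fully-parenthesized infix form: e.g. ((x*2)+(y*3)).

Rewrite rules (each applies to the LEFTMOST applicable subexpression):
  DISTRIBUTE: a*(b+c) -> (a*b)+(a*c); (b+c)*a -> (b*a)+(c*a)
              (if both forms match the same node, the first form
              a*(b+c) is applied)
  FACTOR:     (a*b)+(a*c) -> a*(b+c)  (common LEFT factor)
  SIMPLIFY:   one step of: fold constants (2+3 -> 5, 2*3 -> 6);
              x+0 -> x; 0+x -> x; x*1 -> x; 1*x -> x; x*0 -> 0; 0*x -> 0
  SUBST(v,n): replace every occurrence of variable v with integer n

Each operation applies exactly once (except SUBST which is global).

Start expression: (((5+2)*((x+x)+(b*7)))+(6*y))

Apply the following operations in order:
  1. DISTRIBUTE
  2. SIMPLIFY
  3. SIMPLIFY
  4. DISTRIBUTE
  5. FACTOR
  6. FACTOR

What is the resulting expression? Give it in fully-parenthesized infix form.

Start: (((5+2)*((x+x)+(b*7)))+(6*y))
Apply DISTRIBUTE at L (target: ((5+2)*((x+x)+(b*7)))): (((5+2)*((x+x)+(b*7)))+(6*y)) -> ((((5+2)*(x+x))+((5+2)*(b*7)))+(6*y))
Apply SIMPLIFY at LLL (target: (5+2)): ((((5+2)*(x+x))+((5+2)*(b*7)))+(6*y)) -> (((7*(x+x))+((5+2)*(b*7)))+(6*y))
Apply SIMPLIFY at LRL (target: (5+2)): (((7*(x+x))+((5+2)*(b*7)))+(6*y)) -> (((7*(x+x))+(7*(b*7)))+(6*y))
Apply DISTRIBUTE at LL (target: (7*(x+x))): (((7*(x+x))+(7*(b*7)))+(6*y)) -> ((((7*x)+(7*x))+(7*(b*7)))+(6*y))
Apply FACTOR at LL (target: ((7*x)+(7*x))): ((((7*x)+(7*x))+(7*(b*7)))+(6*y)) -> (((7*(x+x))+(7*(b*7)))+(6*y))
Apply FACTOR at L (target: ((7*(x+x))+(7*(b*7)))): (((7*(x+x))+(7*(b*7)))+(6*y)) -> ((7*((x+x)+(b*7)))+(6*y))

Answer: ((7*((x+x)+(b*7)))+(6*y))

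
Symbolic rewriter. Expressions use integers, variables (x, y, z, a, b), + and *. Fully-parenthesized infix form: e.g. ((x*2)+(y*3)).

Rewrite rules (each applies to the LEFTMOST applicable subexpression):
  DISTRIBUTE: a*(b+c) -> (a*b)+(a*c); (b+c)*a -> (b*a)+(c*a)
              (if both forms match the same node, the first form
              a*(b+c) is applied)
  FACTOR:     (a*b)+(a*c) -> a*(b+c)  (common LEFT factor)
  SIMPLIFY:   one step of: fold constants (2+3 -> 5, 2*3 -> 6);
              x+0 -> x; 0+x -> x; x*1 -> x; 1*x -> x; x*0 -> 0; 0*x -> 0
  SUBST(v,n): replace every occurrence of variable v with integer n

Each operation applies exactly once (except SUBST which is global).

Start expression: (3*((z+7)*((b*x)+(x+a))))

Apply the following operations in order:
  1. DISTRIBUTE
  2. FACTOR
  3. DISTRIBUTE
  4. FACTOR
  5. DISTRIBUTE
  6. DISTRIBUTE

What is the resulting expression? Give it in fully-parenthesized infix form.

Start: (3*((z+7)*((b*x)+(x+a))))
Apply DISTRIBUTE at R (target: ((z+7)*((b*x)+(x+a)))): (3*((z+7)*((b*x)+(x+a)))) -> (3*(((z+7)*(b*x))+((z+7)*(x+a))))
Apply FACTOR at R (target: (((z+7)*(b*x))+((z+7)*(x+a)))): (3*(((z+7)*(b*x))+((z+7)*(x+a)))) -> (3*((z+7)*((b*x)+(x+a))))
Apply DISTRIBUTE at R (target: ((z+7)*((b*x)+(x+a)))): (3*((z+7)*((b*x)+(x+a)))) -> (3*(((z+7)*(b*x))+((z+7)*(x+a))))
Apply FACTOR at R (target: (((z+7)*(b*x))+((z+7)*(x+a)))): (3*(((z+7)*(b*x))+((z+7)*(x+a)))) -> (3*((z+7)*((b*x)+(x+a))))
Apply DISTRIBUTE at R (target: ((z+7)*((b*x)+(x+a)))): (3*((z+7)*((b*x)+(x+a)))) -> (3*(((z+7)*(b*x))+((z+7)*(x+a))))
Apply DISTRIBUTE at root (target: (3*(((z+7)*(b*x))+((z+7)*(x+a))))): (3*(((z+7)*(b*x))+((z+7)*(x+a)))) -> ((3*((z+7)*(b*x)))+(3*((z+7)*(x+a))))

Answer: ((3*((z+7)*(b*x)))+(3*((z+7)*(x+a))))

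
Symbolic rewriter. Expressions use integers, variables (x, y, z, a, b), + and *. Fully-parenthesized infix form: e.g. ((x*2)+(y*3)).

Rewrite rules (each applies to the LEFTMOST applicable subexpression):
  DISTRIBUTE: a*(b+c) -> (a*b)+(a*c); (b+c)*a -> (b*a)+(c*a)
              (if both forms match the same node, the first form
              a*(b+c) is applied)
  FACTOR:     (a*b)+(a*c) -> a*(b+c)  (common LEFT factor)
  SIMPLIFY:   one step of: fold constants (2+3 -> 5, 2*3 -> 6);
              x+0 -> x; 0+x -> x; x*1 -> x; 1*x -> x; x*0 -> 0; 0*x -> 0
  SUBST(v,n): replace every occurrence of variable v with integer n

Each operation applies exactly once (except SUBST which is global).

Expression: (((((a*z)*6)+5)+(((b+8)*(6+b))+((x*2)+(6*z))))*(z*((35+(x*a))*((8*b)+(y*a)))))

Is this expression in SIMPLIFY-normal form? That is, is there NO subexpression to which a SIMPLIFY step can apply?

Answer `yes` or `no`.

Expression: (((((a*z)*6)+5)+(((b+8)*(6+b))+((x*2)+(6*z))))*(z*((35+(x*a))*((8*b)+(y*a)))))
Scanning for simplifiable subexpressions (pre-order)...
  at root: (((((a*z)*6)+5)+(((b+8)*(6+b))+((x*2)+(6*z))))*(z*((35+(x*a))*((8*b)+(y*a))))) (not simplifiable)
  at L: ((((a*z)*6)+5)+(((b+8)*(6+b))+((x*2)+(6*z)))) (not simplifiable)
  at LL: (((a*z)*6)+5) (not simplifiable)
  at LLL: ((a*z)*6) (not simplifiable)
  at LLLL: (a*z) (not simplifiable)
  at LR: (((b+8)*(6+b))+((x*2)+(6*z))) (not simplifiable)
  at LRL: ((b+8)*(6+b)) (not simplifiable)
  at LRLL: (b+8) (not simplifiable)
  at LRLR: (6+b) (not simplifiable)
  at LRR: ((x*2)+(6*z)) (not simplifiable)
  at LRRL: (x*2) (not simplifiable)
  at LRRR: (6*z) (not simplifiable)
  at R: (z*((35+(x*a))*((8*b)+(y*a)))) (not simplifiable)
  at RR: ((35+(x*a))*((8*b)+(y*a))) (not simplifiable)
  at RRL: (35+(x*a)) (not simplifiable)
  at RRLR: (x*a) (not simplifiable)
  at RRR: ((8*b)+(y*a)) (not simplifiable)
  at RRRL: (8*b) (not simplifiable)
  at RRRR: (y*a) (not simplifiable)
Result: no simplifiable subexpression found -> normal form.

Answer: yes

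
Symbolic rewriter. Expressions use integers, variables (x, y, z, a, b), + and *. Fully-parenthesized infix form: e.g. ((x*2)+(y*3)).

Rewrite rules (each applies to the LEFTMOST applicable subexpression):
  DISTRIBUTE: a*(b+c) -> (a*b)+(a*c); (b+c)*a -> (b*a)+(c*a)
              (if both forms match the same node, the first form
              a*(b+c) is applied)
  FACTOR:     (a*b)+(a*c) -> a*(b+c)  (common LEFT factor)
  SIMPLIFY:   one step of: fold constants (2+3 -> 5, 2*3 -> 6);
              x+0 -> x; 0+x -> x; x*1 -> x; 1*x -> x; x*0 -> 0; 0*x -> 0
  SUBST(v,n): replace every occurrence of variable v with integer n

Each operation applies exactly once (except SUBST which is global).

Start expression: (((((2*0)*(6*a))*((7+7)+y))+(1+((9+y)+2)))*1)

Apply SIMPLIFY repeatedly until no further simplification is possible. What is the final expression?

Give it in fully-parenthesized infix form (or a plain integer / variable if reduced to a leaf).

Start: (((((2*0)*(6*a))*((7+7)+y))+(1+((9+y)+2)))*1)
Step 1: at root: (((((2*0)*(6*a))*((7+7)+y))+(1+((9+y)+2)))*1) -> ((((2*0)*(6*a))*((7+7)+y))+(1+((9+y)+2))); overall: (((((2*0)*(6*a))*((7+7)+y))+(1+((9+y)+2)))*1) -> ((((2*0)*(6*a))*((7+7)+y))+(1+((9+y)+2)))
Step 2: at LLL: (2*0) -> 0; overall: ((((2*0)*(6*a))*((7+7)+y))+(1+((9+y)+2))) -> (((0*(6*a))*((7+7)+y))+(1+((9+y)+2)))
Step 3: at LL: (0*(6*a)) -> 0; overall: (((0*(6*a))*((7+7)+y))+(1+((9+y)+2))) -> ((0*((7+7)+y))+(1+((9+y)+2)))
Step 4: at L: (0*((7+7)+y)) -> 0; overall: ((0*((7+7)+y))+(1+((9+y)+2))) -> (0+(1+((9+y)+2)))
Step 5: at root: (0+(1+((9+y)+2))) -> (1+((9+y)+2)); overall: (0+(1+((9+y)+2))) -> (1+((9+y)+2))
Fixed point: (1+((9+y)+2))

Answer: (1+((9+y)+2))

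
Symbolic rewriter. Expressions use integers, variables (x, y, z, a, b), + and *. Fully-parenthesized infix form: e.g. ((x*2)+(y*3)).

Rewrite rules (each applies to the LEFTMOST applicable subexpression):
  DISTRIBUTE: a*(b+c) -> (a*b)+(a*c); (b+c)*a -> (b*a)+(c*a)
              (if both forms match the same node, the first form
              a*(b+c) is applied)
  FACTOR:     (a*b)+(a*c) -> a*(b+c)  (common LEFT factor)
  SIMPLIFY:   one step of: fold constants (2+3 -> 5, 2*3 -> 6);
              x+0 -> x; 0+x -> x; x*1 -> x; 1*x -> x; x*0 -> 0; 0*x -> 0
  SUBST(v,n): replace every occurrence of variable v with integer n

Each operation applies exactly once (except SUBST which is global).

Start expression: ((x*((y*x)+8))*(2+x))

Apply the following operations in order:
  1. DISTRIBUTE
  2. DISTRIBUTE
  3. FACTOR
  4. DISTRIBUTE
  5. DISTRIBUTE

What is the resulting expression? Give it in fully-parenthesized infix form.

Answer: ((((x*(y*x))*2)+((x*8)*2))+((x*((y*x)+8))*x))

Derivation:
Start: ((x*((y*x)+8))*(2+x))
Apply DISTRIBUTE at root (target: ((x*((y*x)+8))*(2+x))): ((x*((y*x)+8))*(2+x)) -> (((x*((y*x)+8))*2)+((x*((y*x)+8))*x))
Apply DISTRIBUTE at LL (target: (x*((y*x)+8))): (((x*((y*x)+8))*2)+((x*((y*x)+8))*x)) -> ((((x*(y*x))+(x*8))*2)+((x*((y*x)+8))*x))
Apply FACTOR at LL (target: ((x*(y*x))+(x*8))): ((((x*(y*x))+(x*8))*2)+((x*((y*x)+8))*x)) -> (((x*((y*x)+8))*2)+((x*((y*x)+8))*x))
Apply DISTRIBUTE at LL (target: (x*((y*x)+8))): (((x*((y*x)+8))*2)+((x*((y*x)+8))*x)) -> ((((x*(y*x))+(x*8))*2)+((x*((y*x)+8))*x))
Apply DISTRIBUTE at L (target: (((x*(y*x))+(x*8))*2)): ((((x*(y*x))+(x*8))*2)+((x*((y*x)+8))*x)) -> ((((x*(y*x))*2)+((x*8)*2))+((x*((y*x)+8))*x))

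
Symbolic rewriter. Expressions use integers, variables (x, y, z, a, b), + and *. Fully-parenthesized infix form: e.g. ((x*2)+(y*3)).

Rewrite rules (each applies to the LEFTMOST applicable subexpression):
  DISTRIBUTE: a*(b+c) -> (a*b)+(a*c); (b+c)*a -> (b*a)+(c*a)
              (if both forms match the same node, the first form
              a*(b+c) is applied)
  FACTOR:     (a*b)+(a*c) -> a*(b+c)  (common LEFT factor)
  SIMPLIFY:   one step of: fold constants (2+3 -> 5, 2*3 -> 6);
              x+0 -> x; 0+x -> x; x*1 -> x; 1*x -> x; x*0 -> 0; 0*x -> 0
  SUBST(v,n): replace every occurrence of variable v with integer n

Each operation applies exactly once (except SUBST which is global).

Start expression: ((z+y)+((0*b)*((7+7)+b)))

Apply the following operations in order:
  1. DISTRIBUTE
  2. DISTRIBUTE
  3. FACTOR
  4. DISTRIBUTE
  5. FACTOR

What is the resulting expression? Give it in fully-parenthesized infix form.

Answer: ((z+y)+(((0*b)*(7+7))+((0*b)*b)))

Derivation:
Start: ((z+y)+((0*b)*((7+7)+b)))
Apply DISTRIBUTE at R (target: ((0*b)*((7+7)+b))): ((z+y)+((0*b)*((7+7)+b))) -> ((z+y)+(((0*b)*(7+7))+((0*b)*b)))
Apply DISTRIBUTE at RL (target: ((0*b)*(7+7))): ((z+y)+(((0*b)*(7+7))+((0*b)*b))) -> ((z+y)+((((0*b)*7)+((0*b)*7))+((0*b)*b)))
Apply FACTOR at RL (target: (((0*b)*7)+((0*b)*7))): ((z+y)+((((0*b)*7)+((0*b)*7))+((0*b)*b))) -> ((z+y)+(((0*b)*(7+7))+((0*b)*b)))
Apply DISTRIBUTE at RL (target: ((0*b)*(7+7))): ((z+y)+(((0*b)*(7+7))+((0*b)*b))) -> ((z+y)+((((0*b)*7)+((0*b)*7))+((0*b)*b)))
Apply FACTOR at RL (target: (((0*b)*7)+((0*b)*7))): ((z+y)+((((0*b)*7)+((0*b)*7))+((0*b)*b))) -> ((z+y)+(((0*b)*(7+7))+((0*b)*b)))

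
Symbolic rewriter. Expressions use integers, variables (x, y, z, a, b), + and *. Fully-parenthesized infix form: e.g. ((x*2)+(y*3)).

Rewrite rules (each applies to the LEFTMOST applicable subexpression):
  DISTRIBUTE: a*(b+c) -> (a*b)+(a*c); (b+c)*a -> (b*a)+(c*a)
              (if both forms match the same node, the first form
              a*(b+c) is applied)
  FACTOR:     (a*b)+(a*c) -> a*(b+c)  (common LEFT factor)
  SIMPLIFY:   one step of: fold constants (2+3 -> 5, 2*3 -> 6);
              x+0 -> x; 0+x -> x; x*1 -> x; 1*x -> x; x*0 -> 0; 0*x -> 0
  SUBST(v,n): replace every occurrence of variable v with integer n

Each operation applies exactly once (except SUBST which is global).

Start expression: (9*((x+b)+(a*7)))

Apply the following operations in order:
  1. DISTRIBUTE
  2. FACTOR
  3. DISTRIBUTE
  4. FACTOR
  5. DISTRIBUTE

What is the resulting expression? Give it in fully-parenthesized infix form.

Answer: ((9*(x+b))+(9*(a*7)))

Derivation:
Start: (9*((x+b)+(a*7)))
Apply DISTRIBUTE at root (target: (9*((x+b)+(a*7)))): (9*((x+b)+(a*7))) -> ((9*(x+b))+(9*(a*7)))
Apply FACTOR at root (target: ((9*(x+b))+(9*(a*7)))): ((9*(x+b))+(9*(a*7))) -> (9*((x+b)+(a*7)))
Apply DISTRIBUTE at root (target: (9*((x+b)+(a*7)))): (9*((x+b)+(a*7))) -> ((9*(x+b))+(9*(a*7)))
Apply FACTOR at root (target: ((9*(x+b))+(9*(a*7)))): ((9*(x+b))+(9*(a*7))) -> (9*((x+b)+(a*7)))
Apply DISTRIBUTE at root (target: (9*((x+b)+(a*7)))): (9*((x+b)+(a*7))) -> ((9*(x+b))+(9*(a*7)))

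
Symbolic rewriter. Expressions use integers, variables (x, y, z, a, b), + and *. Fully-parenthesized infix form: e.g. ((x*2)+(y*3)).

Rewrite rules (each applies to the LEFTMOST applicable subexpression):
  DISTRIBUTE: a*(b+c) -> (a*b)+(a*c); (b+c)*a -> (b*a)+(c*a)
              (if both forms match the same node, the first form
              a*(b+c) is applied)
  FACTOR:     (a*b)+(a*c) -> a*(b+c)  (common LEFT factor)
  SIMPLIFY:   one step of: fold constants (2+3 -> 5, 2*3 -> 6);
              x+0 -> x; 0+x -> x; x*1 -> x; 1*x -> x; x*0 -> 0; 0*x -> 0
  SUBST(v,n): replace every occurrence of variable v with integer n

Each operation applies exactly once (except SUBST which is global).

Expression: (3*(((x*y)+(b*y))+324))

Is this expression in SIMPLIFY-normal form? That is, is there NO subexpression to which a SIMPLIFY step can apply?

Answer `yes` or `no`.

Answer: yes

Derivation:
Expression: (3*(((x*y)+(b*y))+324))
Scanning for simplifiable subexpressions (pre-order)...
  at root: (3*(((x*y)+(b*y))+324)) (not simplifiable)
  at R: (((x*y)+(b*y))+324) (not simplifiable)
  at RL: ((x*y)+(b*y)) (not simplifiable)
  at RLL: (x*y) (not simplifiable)
  at RLR: (b*y) (not simplifiable)
Result: no simplifiable subexpression found -> normal form.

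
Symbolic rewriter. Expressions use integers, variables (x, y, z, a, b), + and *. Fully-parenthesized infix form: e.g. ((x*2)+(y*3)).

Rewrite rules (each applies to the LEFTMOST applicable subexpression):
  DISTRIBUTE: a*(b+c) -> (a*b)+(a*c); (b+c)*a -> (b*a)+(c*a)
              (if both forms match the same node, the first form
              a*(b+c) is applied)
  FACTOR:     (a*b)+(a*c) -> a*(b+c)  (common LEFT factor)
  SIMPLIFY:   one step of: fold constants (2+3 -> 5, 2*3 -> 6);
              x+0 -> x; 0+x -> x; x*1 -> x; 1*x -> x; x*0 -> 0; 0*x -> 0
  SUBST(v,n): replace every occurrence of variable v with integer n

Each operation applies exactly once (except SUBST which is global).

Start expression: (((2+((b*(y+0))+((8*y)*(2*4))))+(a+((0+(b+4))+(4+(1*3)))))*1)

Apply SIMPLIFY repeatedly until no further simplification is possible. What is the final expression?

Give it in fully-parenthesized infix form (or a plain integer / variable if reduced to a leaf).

Answer: ((2+((b*y)+((8*y)*8)))+(a+((b+4)+7)))

Derivation:
Start: (((2+((b*(y+0))+((8*y)*(2*4))))+(a+((0+(b+4))+(4+(1*3)))))*1)
Step 1: at root: (((2+((b*(y+0))+((8*y)*(2*4))))+(a+((0+(b+4))+(4+(1*3)))))*1) -> ((2+((b*(y+0))+((8*y)*(2*4))))+(a+((0+(b+4))+(4+(1*3))))); overall: (((2+((b*(y+0))+((8*y)*(2*4))))+(a+((0+(b+4))+(4+(1*3)))))*1) -> ((2+((b*(y+0))+((8*y)*(2*4))))+(a+((0+(b+4))+(4+(1*3)))))
Step 2: at LRLR: (y+0) -> y; overall: ((2+((b*(y+0))+((8*y)*(2*4))))+(a+((0+(b+4))+(4+(1*3))))) -> ((2+((b*y)+((8*y)*(2*4))))+(a+((0+(b+4))+(4+(1*3)))))
Step 3: at LRRR: (2*4) -> 8; overall: ((2+((b*y)+((8*y)*(2*4))))+(a+((0+(b+4))+(4+(1*3))))) -> ((2+((b*y)+((8*y)*8)))+(a+((0+(b+4))+(4+(1*3)))))
Step 4: at RRL: (0+(b+4)) -> (b+4); overall: ((2+((b*y)+((8*y)*8)))+(a+((0+(b+4))+(4+(1*3))))) -> ((2+((b*y)+((8*y)*8)))+(a+((b+4)+(4+(1*3)))))
Step 5: at RRRR: (1*3) -> 3; overall: ((2+((b*y)+((8*y)*8)))+(a+((b+4)+(4+(1*3))))) -> ((2+((b*y)+((8*y)*8)))+(a+((b+4)+(4+3))))
Step 6: at RRR: (4+3) -> 7; overall: ((2+((b*y)+((8*y)*8)))+(a+((b+4)+(4+3)))) -> ((2+((b*y)+((8*y)*8)))+(a+((b+4)+7)))
Fixed point: ((2+((b*y)+((8*y)*8)))+(a+((b+4)+7)))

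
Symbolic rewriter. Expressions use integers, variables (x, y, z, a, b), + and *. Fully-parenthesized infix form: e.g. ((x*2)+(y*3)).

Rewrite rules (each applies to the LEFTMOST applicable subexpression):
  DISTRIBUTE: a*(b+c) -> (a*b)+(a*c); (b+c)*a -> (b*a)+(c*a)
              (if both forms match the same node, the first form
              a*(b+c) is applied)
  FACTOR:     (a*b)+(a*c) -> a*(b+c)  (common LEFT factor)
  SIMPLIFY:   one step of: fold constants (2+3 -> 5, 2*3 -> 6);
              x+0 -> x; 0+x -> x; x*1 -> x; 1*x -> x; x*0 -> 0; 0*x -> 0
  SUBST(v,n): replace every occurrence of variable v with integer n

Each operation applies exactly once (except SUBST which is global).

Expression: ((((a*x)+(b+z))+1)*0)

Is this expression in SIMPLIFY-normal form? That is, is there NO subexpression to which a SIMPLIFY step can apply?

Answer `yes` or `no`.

Answer: no

Derivation:
Expression: ((((a*x)+(b+z))+1)*0)
Scanning for simplifiable subexpressions (pre-order)...
  at root: ((((a*x)+(b+z))+1)*0) (SIMPLIFIABLE)
  at L: (((a*x)+(b+z))+1) (not simplifiable)
  at LL: ((a*x)+(b+z)) (not simplifiable)
  at LLL: (a*x) (not simplifiable)
  at LLR: (b+z) (not simplifiable)
Found simplifiable subexpr at path root: ((((a*x)+(b+z))+1)*0)
One SIMPLIFY step would give: 0
-> NOT in normal form.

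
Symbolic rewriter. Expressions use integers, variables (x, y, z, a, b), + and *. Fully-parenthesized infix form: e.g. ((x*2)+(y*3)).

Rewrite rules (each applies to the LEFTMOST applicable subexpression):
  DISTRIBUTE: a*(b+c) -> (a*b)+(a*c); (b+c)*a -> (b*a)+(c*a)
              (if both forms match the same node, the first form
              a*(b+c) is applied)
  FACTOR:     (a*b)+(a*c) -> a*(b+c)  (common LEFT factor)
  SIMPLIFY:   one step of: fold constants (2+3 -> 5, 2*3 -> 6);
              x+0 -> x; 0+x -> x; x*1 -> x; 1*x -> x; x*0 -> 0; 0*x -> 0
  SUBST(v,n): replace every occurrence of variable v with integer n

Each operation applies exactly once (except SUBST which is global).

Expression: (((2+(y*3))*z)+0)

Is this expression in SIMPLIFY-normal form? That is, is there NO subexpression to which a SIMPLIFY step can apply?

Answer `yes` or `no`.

Answer: no

Derivation:
Expression: (((2+(y*3))*z)+0)
Scanning for simplifiable subexpressions (pre-order)...
  at root: (((2+(y*3))*z)+0) (SIMPLIFIABLE)
  at L: ((2+(y*3))*z) (not simplifiable)
  at LL: (2+(y*3)) (not simplifiable)
  at LLR: (y*3) (not simplifiable)
Found simplifiable subexpr at path root: (((2+(y*3))*z)+0)
One SIMPLIFY step would give: ((2+(y*3))*z)
-> NOT in normal form.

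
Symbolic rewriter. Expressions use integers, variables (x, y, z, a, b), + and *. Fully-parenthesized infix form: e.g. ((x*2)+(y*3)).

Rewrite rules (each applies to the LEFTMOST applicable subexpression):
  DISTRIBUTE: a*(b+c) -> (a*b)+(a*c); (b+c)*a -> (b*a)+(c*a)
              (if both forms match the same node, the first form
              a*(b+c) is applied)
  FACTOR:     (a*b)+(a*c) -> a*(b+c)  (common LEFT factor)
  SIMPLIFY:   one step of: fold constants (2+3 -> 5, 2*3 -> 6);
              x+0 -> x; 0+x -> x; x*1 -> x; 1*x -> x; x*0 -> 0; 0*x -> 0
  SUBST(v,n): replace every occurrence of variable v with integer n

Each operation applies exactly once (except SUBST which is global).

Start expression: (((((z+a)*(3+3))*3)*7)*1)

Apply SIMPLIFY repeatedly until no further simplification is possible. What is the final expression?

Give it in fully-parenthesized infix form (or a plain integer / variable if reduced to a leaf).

Answer: ((((z+a)*6)*3)*7)

Derivation:
Start: (((((z+a)*(3+3))*3)*7)*1)
Step 1: at root: (((((z+a)*(3+3))*3)*7)*1) -> ((((z+a)*(3+3))*3)*7); overall: (((((z+a)*(3+3))*3)*7)*1) -> ((((z+a)*(3+3))*3)*7)
Step 2: at LLR: (3+3) -> 6; overall: ((((z+a)*(3+3))*3)*7) -> ((((z+a)*6)*3)*7)
Fixed point: ((((z+a)*6)*3)*7)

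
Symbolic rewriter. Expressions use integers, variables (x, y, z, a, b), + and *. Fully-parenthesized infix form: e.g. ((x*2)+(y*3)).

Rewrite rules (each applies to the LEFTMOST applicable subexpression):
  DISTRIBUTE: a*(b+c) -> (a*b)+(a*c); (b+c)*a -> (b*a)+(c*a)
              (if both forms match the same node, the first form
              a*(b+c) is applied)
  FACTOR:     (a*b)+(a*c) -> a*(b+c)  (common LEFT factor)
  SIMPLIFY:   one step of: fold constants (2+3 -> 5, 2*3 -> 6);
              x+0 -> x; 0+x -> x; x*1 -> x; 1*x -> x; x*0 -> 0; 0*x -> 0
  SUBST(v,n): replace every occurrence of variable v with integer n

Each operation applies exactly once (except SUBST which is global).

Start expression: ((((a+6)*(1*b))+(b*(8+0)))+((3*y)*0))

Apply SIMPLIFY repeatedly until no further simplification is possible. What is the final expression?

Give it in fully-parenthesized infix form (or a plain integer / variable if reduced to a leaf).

Answer: (((a+6)*b)+(b*8))

Derivation:
Start: ((((a+6)*(1*b))+(b*(8+0)))+((3*y)*0))
Step 1: at LLR: (1*b) -> b; overall: ((((a+6)*(1*b))+(b*(8+0)))+((3*y)*0)) -> ((((a+6)*b)+(b*(8+0)))+((3*y)*0))
Step 2: at LRR: (8+0) -> 8; overall: ((((a+6)*b)+(b*(8+0)))+((3*y)*0)) -> ((((a+6)*b)+(b*8))+((3*y)*0))
Step 3: at R: ((3*y)*0) -> 0; overall: ((((a+6)*b)+(b*8))+((3*y)*0)) -> ((((a+6)*b)+(b*8))+0)
Step 4: at root: ((((a+6)*b)+(b*8))+0) -> (((a+6)*b)+(b*8)); overall: ((((a+6)*b)+(b*8))+0) -> (((a+6)*b)+(b*8))
Fixed point: (((a+6)*b)+(b*8))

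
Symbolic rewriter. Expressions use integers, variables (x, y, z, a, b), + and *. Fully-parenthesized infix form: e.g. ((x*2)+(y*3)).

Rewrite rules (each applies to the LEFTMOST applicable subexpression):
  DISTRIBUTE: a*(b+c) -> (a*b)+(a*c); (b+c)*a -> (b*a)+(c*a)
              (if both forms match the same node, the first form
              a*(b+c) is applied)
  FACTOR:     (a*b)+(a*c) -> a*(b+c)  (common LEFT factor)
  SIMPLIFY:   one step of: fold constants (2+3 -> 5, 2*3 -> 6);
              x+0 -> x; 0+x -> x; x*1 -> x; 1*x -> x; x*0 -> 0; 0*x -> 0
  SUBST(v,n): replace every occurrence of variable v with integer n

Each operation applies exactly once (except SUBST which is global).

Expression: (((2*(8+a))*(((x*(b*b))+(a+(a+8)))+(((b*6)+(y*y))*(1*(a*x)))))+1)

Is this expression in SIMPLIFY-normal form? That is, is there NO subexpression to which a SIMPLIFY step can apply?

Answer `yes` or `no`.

Expression: (((2*(8+a))*(((x*(b*b))+(a+(a+8)))+(((b*6)+(y*y))*(1*(a*x)))))+1)
Scanning for simplifiable subexpressions (pre-order)...
  at root: (((2*(8+a))*(((x*(b*b))+(a+(a+8)))+(((b*6)+(y*y))*(1*(a*x)))))+1) (not simplifiable)
  at L: ((2*(8+a))*(((x*(b*b))+(a+(a+8)))+(((b*6)+(y*y))*(1*(a*x))))) (not simplifiable)
  at LL: (2*(8+a)) (not simplifiable)
  at LLR: (8+a) (not simplifiable)
  at LR: (((x*(b*b))+(a+(a+8)))+(((b*6)+(y*y))*(1*(a*x)))) (not simplifiable)
  at LRL: ((x*(b*b))+(a+(a+8))) (not simplifiable)
  at LRLL: (x*(b*b)) (not simplifiable)
  at LRLLR: (b*b) (not simplifiable)
  at LRLR: (a+(a+8)) (not simplifiable)
  at LRLRR: (a+8) (not simplifiable)
  at LRR: (((b*6)+(y*y))*(1*(a*x))) (not simplifiable)
  at LRRL: ((b*6)+(y*y)) (not simplifiable)
  at LRRLL: (b*6) (not simplifiable)
  at LRRLR: (y*y) (not simplifiable)
  at LRRR: (1*(a*x)) (SIMPLIFIABLE)
  at LRRRR: (a*x) (not simplifiable)
Found simplifiable subexpr at path LRRR: (1*(a*x))
One SIMPLIFY step would give: (((2*(8+a))*(((x*(b*b))+(a+(a+8)))+(((b*6)+(y*y))*(a*x))))+1)
-> NOT in normal form.

Answer: no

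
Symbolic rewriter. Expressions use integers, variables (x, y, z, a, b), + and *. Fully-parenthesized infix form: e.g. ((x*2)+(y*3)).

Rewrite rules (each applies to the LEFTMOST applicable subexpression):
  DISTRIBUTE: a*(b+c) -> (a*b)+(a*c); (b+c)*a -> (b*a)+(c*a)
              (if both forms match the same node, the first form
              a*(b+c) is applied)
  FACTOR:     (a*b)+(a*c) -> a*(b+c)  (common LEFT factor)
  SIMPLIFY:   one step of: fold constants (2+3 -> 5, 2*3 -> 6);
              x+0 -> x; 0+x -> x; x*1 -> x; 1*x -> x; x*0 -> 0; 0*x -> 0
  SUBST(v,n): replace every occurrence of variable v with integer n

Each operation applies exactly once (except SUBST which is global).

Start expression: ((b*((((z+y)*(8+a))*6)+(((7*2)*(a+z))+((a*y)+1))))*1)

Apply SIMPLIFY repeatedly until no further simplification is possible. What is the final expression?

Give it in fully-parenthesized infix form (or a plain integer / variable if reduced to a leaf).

Answer: (b*((((z+y)*(8+a))*6)+((14*(a+z))+((a*y)+1))))

Derivation:
Start: ((b*((((z+y)*(8+a))*6)+(((7*2)*(a+z))+((a*y)+1))))*1)
Step 1: at root: ((b*((((z+y)*(8+a))*6)+(((7*2)*(a+z))+((a*y)+1))))*1) -> (b*((((z+y)*(8+a))*6)+(((7*2)*(a+z))+((a*y)+1)))); overall: ((b*((((z+y)*(8+a))*6)+(((7*2)*(a+z))+((a*y)+1))))*1) -> (b*((((z+y)*(8+a))*6)+(((7*2)*(a+z))+((a*y)+1))))
Step 2: at RRLL: (7*2) -> 14; overall: (b*((((z+y)*(8+a))*6)+(((7*2)*(a+z))+((a*y)+1)))) -> (b*((((z+y)*(8+a))*6)+((14*(a+z))+((a*y)+1))))
Fixed point: (b*((((z+y)*(8+a))*6)+((14*(a+z))+((a*y)+1))))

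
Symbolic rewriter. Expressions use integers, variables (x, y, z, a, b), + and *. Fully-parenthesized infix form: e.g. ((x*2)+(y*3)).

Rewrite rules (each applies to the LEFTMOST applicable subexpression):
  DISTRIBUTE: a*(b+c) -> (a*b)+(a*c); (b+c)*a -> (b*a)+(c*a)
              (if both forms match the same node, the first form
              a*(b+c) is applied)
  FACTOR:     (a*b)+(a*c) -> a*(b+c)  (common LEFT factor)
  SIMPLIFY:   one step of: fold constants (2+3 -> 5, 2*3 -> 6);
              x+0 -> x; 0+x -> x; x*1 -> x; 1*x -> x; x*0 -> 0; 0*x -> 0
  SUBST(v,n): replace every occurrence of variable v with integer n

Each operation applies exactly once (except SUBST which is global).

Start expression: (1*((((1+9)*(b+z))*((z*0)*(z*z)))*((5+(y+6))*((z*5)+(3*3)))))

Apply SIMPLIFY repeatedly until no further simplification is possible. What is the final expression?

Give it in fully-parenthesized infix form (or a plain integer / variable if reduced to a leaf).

Answer: 0

Derivation:
Start: (1*((((1+9)*(b+z))*((z*0)*(z*z)))*((5+(y+6))*((z*5)+(3*3)))))
Step 1: at root: (1*((((1+9)*(b+z))*((z*0)*(z*z)))*((5+(y+6))*((z*5)+(3*3))))) -> ((((1+9)*(b+z))*((z*0)*(z*z)))*((5+(y+6))*((z*5)+(3*3)))); overall: (1*((((1+9)*(b+z))*((z*0)*(z*z)))*((5+(y+6))*((z*5)+(3*3))))) -> ((((1+9)*(b+z))*((z*0)*(z*z)))*((5+(y+6))*((z*5)+(3*3))))
Step 2: at LLL: (1+9) -> 10; overall: ((((1+9)*(b+z))*((z*0)*(z*z)))*((5+(y+6))*((z*5)+(3*3)))) -> (((10*(b+z))*((z*0)*(z*z)))*((5+(y+6))*((z*5)+(3*3))))
Step 3: at LRL: (z*0) -> 0; overall: (((10*(b+z))*((z*0)*(z*z)))*((5+(y+6))*((z*5)+(3*3)))) -> (((10*(b+z))*(0*(z*z)))*((5+(y+6))*((z*5)+(3*3))))
Step 4: at LR: (0*(z*z)) -> 0; overall: (((10*(b+z))*(0*(z*z)))*((5+(y+6))*((z*5)+(3*3)))) -> (((10*(b+z))*0)*((5+(y+6))*((z*5)+(3*3))))
Step 5: at L: ((10*(b+z))*0) -> 0; overall: (((10*(b+z))*0)*((5+(y+6))*((z*5)+(3*3)))) -> (0*((5+(y+6))*((z*5)+(3*3))))
Step 6: at root: (0*((5+(y+6))*((z*5)+(3*3)))) -> 0; overall: (0*((5+(y+6))*((z*5)+(3*3)))) -> 0
Fixed point: 0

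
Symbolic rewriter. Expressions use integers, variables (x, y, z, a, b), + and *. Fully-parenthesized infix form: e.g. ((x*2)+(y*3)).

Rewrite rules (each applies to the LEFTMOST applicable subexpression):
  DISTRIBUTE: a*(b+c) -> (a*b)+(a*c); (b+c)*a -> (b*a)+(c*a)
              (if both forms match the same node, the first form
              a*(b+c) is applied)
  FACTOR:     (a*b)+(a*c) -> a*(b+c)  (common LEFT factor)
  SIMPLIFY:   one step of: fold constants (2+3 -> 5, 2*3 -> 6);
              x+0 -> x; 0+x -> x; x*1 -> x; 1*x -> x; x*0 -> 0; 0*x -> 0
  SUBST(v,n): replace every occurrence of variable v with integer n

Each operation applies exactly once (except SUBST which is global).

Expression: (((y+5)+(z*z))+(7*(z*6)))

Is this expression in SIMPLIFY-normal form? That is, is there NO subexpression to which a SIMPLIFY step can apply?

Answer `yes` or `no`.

Answer: yes

Derivation:
Expression: (((y+5)+(z*z))+(7*(z*6)))
Scanning for simplifiable subexpressions (pre-order)...
  at root: (((y+5)+(z*z))+(7*(z*6))) (not simplifiable)
  at L: ((y+5)+(z*z)) (not simplifiable)
  at LL: (y+5) (not simplifiable)
  at LR: (z*z) (not simplifiable)
  at R: (7*(z*6)) (not simplifiable)
  at RR: (z*6) (not simplifiable)
Result: no simplifiable subexpression found -> normal form.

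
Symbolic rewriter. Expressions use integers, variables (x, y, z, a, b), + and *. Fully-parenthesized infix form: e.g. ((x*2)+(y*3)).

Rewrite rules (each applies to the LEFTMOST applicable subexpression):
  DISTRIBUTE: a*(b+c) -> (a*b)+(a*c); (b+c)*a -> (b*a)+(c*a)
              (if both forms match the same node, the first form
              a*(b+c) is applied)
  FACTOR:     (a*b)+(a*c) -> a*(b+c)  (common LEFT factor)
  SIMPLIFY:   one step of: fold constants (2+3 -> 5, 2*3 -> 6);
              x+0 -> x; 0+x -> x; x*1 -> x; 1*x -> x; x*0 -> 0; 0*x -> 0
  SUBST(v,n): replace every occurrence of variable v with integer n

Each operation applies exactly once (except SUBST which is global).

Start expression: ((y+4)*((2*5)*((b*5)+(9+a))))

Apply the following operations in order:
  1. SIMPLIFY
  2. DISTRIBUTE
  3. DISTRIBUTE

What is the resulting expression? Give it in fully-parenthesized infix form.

Answer: ((y*((10*(b*5))+(10*(9+a))))+(4*(10*((b*5)+(9+a)))))

Derivation:
Start: ((y+4)*((2*5)*((b*5)+(9+a))))
Apply SIMPLIFY at RL (target: (2*5)): ((y+4)*((2*5)*((b*5)+(9+a)))) -> ((y+4)*(10*((b*5)+(9+a))))
Apply DISTRIBUTE at root (target: ((y+4)*(10*((b*5)+(9+a))))): ((y+4)*(10*((b*5)+(9+a)))) -> ((y*(10*((b*5)+(9+a))))+(4*(10*((b*5)+(9+a)))))
Apply DISTRIBUTE at LR (target: (10*((b*5)+(9+a)))): ((y*(10*((b*5)+(9+a))))+(4*(10*((b*5)+(9+a))))) -> ((y*((10*(b*5))+(10*(9+a))))+(4*(10*((b*5)+(9+a)))))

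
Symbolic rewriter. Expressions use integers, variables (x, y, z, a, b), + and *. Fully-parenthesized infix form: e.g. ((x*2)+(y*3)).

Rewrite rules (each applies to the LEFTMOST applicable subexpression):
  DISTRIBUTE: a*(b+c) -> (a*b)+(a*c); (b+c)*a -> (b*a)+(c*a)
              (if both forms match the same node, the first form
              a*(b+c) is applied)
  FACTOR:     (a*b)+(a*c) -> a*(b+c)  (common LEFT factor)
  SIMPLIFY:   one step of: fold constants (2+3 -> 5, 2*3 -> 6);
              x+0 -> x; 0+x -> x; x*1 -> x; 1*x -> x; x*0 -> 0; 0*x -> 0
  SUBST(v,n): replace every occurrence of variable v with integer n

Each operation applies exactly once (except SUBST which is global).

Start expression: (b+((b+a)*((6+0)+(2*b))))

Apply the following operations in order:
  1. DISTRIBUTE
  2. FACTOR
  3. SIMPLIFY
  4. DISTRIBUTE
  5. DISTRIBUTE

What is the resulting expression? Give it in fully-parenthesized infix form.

Answer: (b+(((b*6)+(a*6))+((b+a)*(2*b))))

Derivation:
Start: (b+((b+a)*((6+0)+(2*b))))
Apply DISTRIBUTE at R (target: ((b+a)*((6+0)+(2*b)))): (b+((b+a)*((6+0)+(2*b)))) -> (b+(((b+a)*(6+0))+((b+a)*(2*b))))
Apply FACTOR at R (target: (((b+a)*(6+0))+((b+a)*(2*b)))): (b+(((b+a)*(6+0))+((b+a)*(2*b)))) -> (b+((b+a)*((6+0)+(2*b))))
Apply SIMPLIFY at RRL (target: (6+0)): (b+((b+a)*((6+0)+(2*b)))) -> (b+((b+a)*(6+(2*b))))
Apply DISTRIBUTE at R (target: ((b+a)*(6+(2*b)))): (b+((b+a)*(6+(2*b)))) -> (b+(((b+a)*6)+((b+a)*(2*b))))
Apply DISTRIBUTE at RL (target: ((b+a)*6)): (b+(((b+a)*6)+((b+a)*(2*b)))) -> (b+(((b*6)+(a*6))+((b+a)*(2*b))))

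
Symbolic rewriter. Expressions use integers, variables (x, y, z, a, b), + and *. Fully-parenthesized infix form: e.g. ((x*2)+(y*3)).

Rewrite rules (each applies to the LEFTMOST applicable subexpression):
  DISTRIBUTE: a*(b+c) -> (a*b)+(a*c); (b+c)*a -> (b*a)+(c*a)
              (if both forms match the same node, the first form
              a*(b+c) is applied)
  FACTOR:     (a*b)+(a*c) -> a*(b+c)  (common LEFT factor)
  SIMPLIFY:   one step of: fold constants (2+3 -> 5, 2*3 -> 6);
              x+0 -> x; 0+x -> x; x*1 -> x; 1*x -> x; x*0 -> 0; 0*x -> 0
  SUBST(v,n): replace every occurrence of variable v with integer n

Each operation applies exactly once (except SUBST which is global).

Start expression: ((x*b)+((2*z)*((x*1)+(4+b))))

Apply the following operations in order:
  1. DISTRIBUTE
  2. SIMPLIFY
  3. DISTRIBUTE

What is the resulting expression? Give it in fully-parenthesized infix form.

Answer: ((x*b)+(((2*z)*x)+(((2*z)*4)+((2*z)*b))))

Derivation:
Start: ((x*b)+((2*z)*((x*1)+(4+b))))
Apply DISTRIBUTE at R (target: ((2*z)*((x*1)+(4+b)))): ((x*b)+((2*z)*((x*1)+(4+b)))) -> ((x*b)+(((2*z)*(x*1))+((2*z)*(4+b))))
Apply SIMPLIFY at RLR (target: (x*1)): ((x*b)+(((2*z)*(x*1))+((2*z)*(4+b)))) -> ((x*b)+(((2*z)*x)+((2*z)*(4+b))))
Apply DISTRIBUTE at RR (target: ((2*z)*(4+b))): ((x*b)+(((2*z)*x)+((2*z)*(4+b)))) -> ((x*b)+(((2*z)*x)+(((2*z)*4)+((2*z)*b))))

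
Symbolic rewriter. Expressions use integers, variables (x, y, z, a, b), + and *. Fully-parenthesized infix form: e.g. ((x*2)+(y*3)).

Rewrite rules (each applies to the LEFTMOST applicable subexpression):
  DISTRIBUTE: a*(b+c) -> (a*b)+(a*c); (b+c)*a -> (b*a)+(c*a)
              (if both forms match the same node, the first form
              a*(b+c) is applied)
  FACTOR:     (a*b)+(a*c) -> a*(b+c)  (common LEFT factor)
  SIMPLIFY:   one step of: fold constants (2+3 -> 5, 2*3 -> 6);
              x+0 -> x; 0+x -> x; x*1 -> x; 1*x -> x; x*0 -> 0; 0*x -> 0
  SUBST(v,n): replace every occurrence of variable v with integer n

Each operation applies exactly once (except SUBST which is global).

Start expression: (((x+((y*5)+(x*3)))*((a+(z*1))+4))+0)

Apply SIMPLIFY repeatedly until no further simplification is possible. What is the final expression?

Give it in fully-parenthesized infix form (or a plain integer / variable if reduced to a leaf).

Answer: ((x+((y*5)+(x*3)))*((a+z)+4))

Derivation:
Start: (((x+((y*5)+(x*3)))*((a+(z*1))+4))+0)
Step 1: at root: (((x+((y*5)+(x*3)))*((a+(z*1))+4))+0) -> ((x+((y*5)+(x*3)))*((a+(z*1))+4)); overall: (((x+((y*5)+(x*3)))*((a+(z*1))+4))+0) -> ((x+((y*5)+(x*3)))*((a+(z*1))+4))
Step 2: at RLR: (z*1) -> z; overall: ((x+((y*5)+(x*3)))*((a+(z*1))+4)) -> ((x+((y*5)+(x*3)))*((a+z)+4))
Fixed point: ((x+((y*5)+(x*3)))*((a+z)+4))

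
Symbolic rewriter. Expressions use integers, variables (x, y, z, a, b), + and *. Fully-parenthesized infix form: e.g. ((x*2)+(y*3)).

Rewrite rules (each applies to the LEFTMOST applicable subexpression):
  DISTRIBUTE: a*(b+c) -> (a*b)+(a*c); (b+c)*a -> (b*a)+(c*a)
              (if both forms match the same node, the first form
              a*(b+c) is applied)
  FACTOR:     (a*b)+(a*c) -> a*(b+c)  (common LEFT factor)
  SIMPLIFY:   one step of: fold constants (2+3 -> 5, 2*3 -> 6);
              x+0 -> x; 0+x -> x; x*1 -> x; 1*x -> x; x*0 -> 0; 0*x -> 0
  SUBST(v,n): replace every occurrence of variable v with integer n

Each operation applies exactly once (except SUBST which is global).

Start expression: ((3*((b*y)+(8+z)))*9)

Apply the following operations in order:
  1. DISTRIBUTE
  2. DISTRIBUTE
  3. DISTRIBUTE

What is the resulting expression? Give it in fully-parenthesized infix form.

Start: ((3*((b*y)+(8+z)))*9)
Apply DISTRIBUTE at L (target: (3*((b*y)+(8+z)))): ((3*((b*y)+(8+z)))*9) -> (((3*(b*y))+(3*(8+z)))*9)
Apply DISTRIBUTE at root (target: (((3*(b*y))+(3*(8+z)))*9)): (((3*(b*y))+(3*(8+z)))*9) -> (((3*(b*y))*9)+((3*(8+z))*9))
Apply DISTRIBUTE at RL (target: (3*(8+z))): (((3*(b*y))*9)+((3*(8+z))*9)) -> (((3*(b*y))*9)+(((3*8)+(3*z))*9))

Answer: (((3*(b*y))*9)+(((3*8)+(3*z))*9))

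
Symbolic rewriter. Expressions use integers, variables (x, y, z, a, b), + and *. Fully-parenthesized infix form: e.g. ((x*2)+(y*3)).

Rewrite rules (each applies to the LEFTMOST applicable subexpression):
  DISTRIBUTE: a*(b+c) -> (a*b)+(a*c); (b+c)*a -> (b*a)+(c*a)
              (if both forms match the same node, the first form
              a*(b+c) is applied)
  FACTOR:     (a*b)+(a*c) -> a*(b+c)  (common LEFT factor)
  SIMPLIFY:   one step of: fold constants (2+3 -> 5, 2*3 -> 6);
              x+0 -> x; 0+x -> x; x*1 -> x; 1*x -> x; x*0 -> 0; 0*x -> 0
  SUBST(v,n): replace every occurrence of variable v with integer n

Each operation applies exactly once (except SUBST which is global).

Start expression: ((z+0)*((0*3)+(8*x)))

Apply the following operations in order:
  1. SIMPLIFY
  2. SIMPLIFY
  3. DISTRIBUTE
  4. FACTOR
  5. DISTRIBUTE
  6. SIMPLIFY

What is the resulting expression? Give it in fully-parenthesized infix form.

Start: ((z+0)*((0*3)+(8*x)))
Apply SIMPLIFY at L (target: (z+0)): ((z+0)*((0*3)+(8*x))) -> (z*((0*3)+(8*x)))
Apply SIMPLIFY at RL (target: (0*3)): (z*((0*3)+(8*x))) -> (z*(0+(8*x)))
Apply DISTRIBUTE at root (target: (z*(0+(8*x)))): (z*(0+(8*x))) -> ((z*0)+(z*(8*x)))
Apply FACTOR at root (target: ((z*0)+(z*(8*x)))): ((z*0)+(z*(8*x))) -> (z*(0+(8*x)))
Apply DISTRIBUTE at root (target: (z*(0+(8*x)))): (z*(0+(8*x))) -> ((z*0)+(z*(8*x)))
Apply SIMPLIFY at L (target: (z*0)): ((z*0)+(z*(8*x))) -> (0+(z*(8*x)))

Answer: (0+(z*(8*x)))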